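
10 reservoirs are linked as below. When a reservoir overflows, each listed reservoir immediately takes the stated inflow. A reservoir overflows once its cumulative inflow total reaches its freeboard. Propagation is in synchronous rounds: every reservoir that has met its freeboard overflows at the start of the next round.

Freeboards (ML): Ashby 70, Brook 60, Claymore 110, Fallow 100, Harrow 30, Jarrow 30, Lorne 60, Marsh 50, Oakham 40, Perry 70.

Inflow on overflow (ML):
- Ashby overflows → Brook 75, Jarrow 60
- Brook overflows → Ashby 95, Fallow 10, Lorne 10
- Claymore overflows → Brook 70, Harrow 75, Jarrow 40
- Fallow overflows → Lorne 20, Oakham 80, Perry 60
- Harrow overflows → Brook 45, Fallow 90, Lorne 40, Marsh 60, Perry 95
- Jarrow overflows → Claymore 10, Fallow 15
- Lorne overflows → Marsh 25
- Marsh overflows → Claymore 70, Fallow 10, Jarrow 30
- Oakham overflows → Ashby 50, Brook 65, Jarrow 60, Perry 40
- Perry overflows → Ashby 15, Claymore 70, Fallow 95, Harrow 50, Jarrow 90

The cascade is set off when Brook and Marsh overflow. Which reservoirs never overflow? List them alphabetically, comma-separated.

Claymore, Fallow, Harrow, Lorne, Oakham, Perry

Round 1 — Brook, Marsh overflow (initial).
  Ashby: +95 → 95 ≥ 70
  Claymore: +70 → 70 < 110
  Fallow: +10+10 → 20 < 100
  Jarrow: +30 → 30 ≥ 30
  Lorne: +10 → 10 < 60
Round 2 — Ashby, Jarrow overflow.
  Claymore: +10 → 80 < 110
  Fallow: +15 → 35 < 100
No further overflows.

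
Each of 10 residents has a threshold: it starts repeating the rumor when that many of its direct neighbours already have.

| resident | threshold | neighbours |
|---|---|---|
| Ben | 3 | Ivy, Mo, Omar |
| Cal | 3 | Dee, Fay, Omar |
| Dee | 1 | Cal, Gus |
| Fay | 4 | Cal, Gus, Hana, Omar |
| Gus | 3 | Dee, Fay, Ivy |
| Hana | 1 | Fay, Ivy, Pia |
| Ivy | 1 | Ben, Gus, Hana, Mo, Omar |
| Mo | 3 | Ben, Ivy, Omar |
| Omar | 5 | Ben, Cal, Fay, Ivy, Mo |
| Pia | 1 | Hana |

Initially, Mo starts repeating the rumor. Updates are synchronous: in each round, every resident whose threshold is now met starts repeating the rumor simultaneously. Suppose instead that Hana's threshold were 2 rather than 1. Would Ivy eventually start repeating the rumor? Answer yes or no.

yes

With Hana's threshold at 2:
Round 1 — Mo starts repeating the rumor (initial).
Round 2 — checking thresholds:
  Ben: 1 of 3 neighbours < 3, holds.
  Ivy: 1 of 5 neighbours ≥ 1, starts repeating the rumor.
  Omar: 1 of 5 neighbours < 5, holds.
Round 3 — no new spreads; cascade stops.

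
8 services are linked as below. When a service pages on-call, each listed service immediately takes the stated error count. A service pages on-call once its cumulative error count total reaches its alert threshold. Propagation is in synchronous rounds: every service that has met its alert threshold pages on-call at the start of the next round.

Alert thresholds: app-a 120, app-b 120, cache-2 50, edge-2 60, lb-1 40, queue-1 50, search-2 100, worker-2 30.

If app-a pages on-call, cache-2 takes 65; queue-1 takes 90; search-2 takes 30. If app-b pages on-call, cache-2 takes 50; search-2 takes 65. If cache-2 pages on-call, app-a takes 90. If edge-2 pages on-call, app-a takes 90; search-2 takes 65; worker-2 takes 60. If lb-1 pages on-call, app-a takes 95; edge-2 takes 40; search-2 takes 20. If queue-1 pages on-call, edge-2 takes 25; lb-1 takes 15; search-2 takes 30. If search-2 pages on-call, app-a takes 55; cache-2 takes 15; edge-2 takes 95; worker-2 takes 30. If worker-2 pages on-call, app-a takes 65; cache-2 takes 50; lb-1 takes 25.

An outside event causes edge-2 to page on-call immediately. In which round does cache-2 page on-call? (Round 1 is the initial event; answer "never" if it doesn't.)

Round 1 — edge-2 pages on-call (initial).
  app-a: +90 → 90 < 120
  search-2: +65 → 65 < 100
  worker-2: +60 → 60 ≥ 30
Round 2 — worker-2 pages on-call.
  app-a: +65 → 155 ≥ 120
  cache-2: +50 → 50 ≥ 50
  lb-1: +25 → 25 < 40
Round 3 — app-a, cache-2 page on-call.
  queue-1: +90 → 90 ≥ 50
  search-2: +30 → 95 < 100
Round 4 — queue-1 pages on-call.
  lb-1: +15 → 40 ≥ 40
  search-2: +30 → 125 ≥ 100
Round 5 — lb-1, search-2 page on-call.
No further pages.

3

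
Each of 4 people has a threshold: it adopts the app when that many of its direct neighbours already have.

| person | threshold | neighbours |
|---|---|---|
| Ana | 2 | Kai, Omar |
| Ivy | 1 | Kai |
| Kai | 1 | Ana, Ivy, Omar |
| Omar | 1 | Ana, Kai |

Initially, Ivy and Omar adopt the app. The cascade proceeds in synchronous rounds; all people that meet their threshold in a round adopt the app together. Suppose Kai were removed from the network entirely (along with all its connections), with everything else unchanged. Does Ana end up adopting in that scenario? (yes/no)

no

With Kai removed:
Round 1 — Ivy, Omar adopt the app (initial).
Round 2 — no new adoptions; cascade stops.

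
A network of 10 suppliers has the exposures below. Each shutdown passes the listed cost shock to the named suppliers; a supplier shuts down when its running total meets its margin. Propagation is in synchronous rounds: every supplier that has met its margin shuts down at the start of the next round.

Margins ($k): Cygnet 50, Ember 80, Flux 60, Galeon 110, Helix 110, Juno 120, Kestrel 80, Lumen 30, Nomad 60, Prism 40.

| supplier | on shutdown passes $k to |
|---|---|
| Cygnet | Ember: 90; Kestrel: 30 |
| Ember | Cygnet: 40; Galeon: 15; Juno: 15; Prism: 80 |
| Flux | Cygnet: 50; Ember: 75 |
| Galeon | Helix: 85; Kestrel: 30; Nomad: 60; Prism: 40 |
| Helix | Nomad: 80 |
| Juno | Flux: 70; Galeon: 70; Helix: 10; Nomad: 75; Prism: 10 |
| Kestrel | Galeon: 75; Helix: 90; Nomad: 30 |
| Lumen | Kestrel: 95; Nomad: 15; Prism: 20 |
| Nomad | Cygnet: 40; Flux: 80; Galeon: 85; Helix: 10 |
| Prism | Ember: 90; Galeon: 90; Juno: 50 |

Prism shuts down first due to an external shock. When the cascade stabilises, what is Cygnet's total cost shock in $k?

40

Round 1 — Prism shuts down (initial).
  Ember: +90 → 90 ≥ 80
  Galeon: +90 → 90 < 110
  Juno: +50 → 50 < 120
Round 2 — Ember shuts down.
  Cygnet: +40 → 40 < 50
  Galeon: +15 → 105 < 110
  Juno: +15 → 65 < 120
No further shutdowns.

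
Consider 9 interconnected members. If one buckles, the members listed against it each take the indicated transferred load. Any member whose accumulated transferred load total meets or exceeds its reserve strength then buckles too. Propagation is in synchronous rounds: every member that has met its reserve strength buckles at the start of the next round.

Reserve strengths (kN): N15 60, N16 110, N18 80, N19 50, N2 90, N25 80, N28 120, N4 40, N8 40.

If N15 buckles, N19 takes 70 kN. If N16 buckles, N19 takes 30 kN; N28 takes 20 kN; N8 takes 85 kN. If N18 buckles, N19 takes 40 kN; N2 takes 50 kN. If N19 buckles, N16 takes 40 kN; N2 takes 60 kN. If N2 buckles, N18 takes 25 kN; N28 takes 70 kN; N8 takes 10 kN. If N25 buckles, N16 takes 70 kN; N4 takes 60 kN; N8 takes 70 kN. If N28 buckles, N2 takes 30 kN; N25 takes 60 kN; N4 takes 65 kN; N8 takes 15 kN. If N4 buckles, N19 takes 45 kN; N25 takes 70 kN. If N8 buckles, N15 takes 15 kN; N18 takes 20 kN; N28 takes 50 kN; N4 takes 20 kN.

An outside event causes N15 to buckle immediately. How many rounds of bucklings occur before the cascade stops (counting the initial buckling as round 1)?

2

Round 1 — N15 buckles (initial).
  N19: +70 → 70 ≥ 50
Round 2 — N19 buckles.
  N16: +40 → 40 < 110
  N2: +60 → 60 < 90
No further bucklings.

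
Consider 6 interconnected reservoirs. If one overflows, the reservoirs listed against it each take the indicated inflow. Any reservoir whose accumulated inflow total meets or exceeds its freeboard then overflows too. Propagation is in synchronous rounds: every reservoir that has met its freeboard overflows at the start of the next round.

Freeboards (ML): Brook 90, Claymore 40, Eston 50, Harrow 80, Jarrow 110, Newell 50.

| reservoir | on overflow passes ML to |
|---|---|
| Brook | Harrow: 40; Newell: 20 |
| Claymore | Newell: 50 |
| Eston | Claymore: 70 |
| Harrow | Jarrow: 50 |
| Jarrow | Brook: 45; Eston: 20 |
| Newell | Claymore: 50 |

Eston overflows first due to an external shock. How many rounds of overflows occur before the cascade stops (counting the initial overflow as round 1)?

Round 1 — Eston overflows (initial).
  Claymore: +70 → 70 ≥ 40
Round 2 — Claymore overflows.
  Newell: +50 → 50 ≥ 50
Round 3 — Newell overflows.
No further overflows.

3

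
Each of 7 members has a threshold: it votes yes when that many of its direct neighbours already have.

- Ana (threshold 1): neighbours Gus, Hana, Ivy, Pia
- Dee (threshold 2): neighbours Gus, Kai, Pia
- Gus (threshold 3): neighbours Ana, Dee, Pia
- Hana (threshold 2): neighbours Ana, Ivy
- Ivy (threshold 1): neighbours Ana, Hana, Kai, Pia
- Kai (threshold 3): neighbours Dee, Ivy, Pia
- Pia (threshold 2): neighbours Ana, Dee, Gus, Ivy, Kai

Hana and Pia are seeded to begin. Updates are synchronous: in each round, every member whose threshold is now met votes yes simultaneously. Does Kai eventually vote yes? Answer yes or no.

Round 1 — Hana, Pia vote yes (initial).
Round 2 — checking thresholds:
  Ana: 2 of 4 neighbours ≥ 1, votes yes.
  Dee: 1 of 3 neighbours < 2, holds.
  Gus: 1 of 3 neighbours < 3, holds.
  Ivy: 2 of 4 neighbours ≥ 1, votes yes.
  Kai: 1 of 3 neighbours < 3, holds.
Round 3 — no new yes votes; cascade stops.

no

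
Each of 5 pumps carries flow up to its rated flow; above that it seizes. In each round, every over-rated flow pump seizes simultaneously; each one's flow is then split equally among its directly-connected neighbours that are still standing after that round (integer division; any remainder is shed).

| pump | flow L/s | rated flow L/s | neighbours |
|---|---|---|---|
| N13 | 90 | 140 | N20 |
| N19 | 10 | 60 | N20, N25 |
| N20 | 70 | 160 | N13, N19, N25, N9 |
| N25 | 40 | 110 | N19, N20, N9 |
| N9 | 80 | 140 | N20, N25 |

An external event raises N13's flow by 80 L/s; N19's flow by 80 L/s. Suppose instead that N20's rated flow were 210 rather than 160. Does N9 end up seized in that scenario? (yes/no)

With N20's rated flow at 210:
Round 1 — N13 at 170 > 140; N19 at 90 > 60. N13, N19 seize.
  N13 sheds 170 L/s to N20: 170 each.
    N20: 70+170 = 240 > 210
  N19 sheds 90 L/s to N20, N25: 45 each.
    N20: 240+45 = 285 > 210
    N25: 40+45 = 85 ≤ 110
Round 2 — N20 seizes.
  N20 sheds 285 L/s to N25, N9: 142 each (1 lost).
    N25: 85+142 = 227 > 110
    N9: 80+142 = 222 > 140
Round 3 — N25, N9 seize.
  N25 sheds 227 L/s: no online neighbours, lost.
  N9 sheds 222 L/s: no online neighbours, lost.
No further seizures.

yes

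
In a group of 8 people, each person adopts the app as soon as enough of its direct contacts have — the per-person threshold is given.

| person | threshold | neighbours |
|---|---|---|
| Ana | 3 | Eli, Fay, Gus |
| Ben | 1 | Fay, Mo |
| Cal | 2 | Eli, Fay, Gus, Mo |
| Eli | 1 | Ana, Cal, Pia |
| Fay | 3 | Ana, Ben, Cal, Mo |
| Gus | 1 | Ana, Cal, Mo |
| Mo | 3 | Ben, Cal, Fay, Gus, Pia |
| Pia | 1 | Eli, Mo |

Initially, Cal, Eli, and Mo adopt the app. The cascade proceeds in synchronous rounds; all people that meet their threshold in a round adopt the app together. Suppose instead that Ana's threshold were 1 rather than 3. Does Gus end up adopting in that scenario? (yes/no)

With Ana's threshold at 1:
Round 1 — Cal, Eli, Mo adopt the app (initial).
Round 2 — checking thresholds:
  Ana: 1 of 3 neighbours ≥ 1, adopts the app.
  Ben: 1 of 2 neighbours ≥ 1, adopts the app.
  Fay: 2 of 4 neighbours < 3, holds.
  Gus: 2 of 3 neighbours ≥ 1, adopts the app.
  Pia: 2 of 2 neighbours ≥ 1, adopts the app.
Round 3 — checking thresholds:
  Fay: 4 of 4 neighbours ≥ 3, adopts the app.
Round 4 — no new adoptions; cascade stops.

yes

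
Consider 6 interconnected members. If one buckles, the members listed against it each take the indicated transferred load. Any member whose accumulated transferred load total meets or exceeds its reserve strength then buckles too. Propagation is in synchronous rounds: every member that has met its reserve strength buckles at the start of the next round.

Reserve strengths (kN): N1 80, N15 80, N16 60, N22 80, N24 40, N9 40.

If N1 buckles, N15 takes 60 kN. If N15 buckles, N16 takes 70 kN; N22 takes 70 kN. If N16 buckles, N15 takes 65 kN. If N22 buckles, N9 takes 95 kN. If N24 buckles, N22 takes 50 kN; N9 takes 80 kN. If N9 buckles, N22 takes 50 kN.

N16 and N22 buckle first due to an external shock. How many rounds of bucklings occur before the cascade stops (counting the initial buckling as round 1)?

Round 1 — N16, N22 buckle (initial).
  N15: +65 → 65 < 80
  N9: +95 → 95 ≥ 40
Round 2 — N9 buckles.
No further bucklings.

2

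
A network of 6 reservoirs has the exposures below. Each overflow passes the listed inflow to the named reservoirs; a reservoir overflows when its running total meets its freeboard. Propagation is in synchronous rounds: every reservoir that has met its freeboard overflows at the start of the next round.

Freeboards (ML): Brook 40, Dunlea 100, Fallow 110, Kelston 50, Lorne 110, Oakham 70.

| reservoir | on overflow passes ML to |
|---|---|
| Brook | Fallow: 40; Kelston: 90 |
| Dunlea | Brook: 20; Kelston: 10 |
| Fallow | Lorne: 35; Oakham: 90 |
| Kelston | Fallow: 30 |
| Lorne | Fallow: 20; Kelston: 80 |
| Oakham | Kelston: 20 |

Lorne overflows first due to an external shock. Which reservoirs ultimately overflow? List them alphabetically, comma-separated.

Kelston, Lorne

Round 1 — Lorne overflows (initial).
  Fallow: +20 → 20 < 110
  Kelston: +80 → 80 ≥ 50
Round 2 — Kelston overflows.
  Fallow: +30 → 50 < 110
No further overflows.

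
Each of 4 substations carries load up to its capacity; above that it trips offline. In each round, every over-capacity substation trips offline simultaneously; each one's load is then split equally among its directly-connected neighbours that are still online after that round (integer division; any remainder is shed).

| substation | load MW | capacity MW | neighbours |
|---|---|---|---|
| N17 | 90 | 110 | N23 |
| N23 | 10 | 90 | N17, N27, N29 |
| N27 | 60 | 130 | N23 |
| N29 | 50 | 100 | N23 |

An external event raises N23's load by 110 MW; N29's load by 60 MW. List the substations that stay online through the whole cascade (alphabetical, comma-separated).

Round 1 — N23 at 120 > 90; N29 at 110 > 100. N23, N29 trip offline.
  N23 sheds 120 MW to N17, N27: 60 each.
    N17: 90+60 = 150 > 110
    N27: 60+60 = 120 ≤ 130
  N29 sheds 110 MW: no online neighbours, lost.
Round 2 — N17 trips offline.
  N17 sheds 150 MW: no online neighbours, lost.
No further trips.

N27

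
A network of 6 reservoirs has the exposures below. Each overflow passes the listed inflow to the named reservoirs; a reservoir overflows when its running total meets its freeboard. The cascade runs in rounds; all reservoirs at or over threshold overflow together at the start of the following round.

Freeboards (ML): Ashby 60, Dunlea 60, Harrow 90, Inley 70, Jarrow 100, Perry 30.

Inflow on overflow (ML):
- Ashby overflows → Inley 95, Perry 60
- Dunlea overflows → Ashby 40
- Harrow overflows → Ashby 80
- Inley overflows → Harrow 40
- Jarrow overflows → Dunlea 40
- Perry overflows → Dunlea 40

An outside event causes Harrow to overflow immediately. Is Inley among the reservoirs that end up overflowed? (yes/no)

yes

Round 1 — Harrow overflows (initial).
  Ashby: +80 → 80 ≥ 60
Round 2 — Ashby overflows.
  Inley: +95 → 95 ≥ 70
  Perry: +60 → 60 ≥ 30
Round 3 — Inley, Perry overflow.
  Dunlea: +40 → 40 < 60
No further overflows.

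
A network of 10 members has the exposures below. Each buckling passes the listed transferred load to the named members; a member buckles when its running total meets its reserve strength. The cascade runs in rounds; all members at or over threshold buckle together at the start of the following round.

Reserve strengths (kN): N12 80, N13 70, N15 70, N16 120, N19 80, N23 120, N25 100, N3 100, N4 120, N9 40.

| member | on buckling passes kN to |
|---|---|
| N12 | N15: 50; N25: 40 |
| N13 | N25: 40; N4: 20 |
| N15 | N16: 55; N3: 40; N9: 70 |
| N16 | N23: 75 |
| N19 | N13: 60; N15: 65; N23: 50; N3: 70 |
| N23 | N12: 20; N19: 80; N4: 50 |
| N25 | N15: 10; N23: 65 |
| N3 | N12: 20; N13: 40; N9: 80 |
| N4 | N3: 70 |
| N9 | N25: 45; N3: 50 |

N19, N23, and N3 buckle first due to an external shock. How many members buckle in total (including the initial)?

Round 1 — N19, N23, N3 buckle (initial).
  N12: +20+20 → 40 < 80
  N13: +60+40 → 100 ≥ 70
  N15: +65 → 65 < 70
  N4: +50 → 50 < 120
  N9: +80 → 80 ≥ 40
Round 2 — N13, N9 buckle.
  N25: +40+45 → 85 < 100
  N4: +20 → 70 < 120
No further bucklings.

5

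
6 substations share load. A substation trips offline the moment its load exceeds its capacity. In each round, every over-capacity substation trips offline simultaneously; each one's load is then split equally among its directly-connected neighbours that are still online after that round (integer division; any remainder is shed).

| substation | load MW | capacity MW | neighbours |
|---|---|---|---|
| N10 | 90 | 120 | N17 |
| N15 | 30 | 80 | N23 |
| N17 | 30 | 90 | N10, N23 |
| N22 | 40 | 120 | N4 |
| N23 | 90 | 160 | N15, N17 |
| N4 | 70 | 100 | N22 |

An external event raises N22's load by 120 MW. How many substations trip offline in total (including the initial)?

2

Round 1 — N22 at 160 > 120. N22 trips offline.
  N22 sheds 160 MW to N4: 160 each.
    N4: 70+160 = 230 > 100
Round 2 — N4 trips offline.
  N4 sheds 230 MW: no online neighbours, lost.
No further trips.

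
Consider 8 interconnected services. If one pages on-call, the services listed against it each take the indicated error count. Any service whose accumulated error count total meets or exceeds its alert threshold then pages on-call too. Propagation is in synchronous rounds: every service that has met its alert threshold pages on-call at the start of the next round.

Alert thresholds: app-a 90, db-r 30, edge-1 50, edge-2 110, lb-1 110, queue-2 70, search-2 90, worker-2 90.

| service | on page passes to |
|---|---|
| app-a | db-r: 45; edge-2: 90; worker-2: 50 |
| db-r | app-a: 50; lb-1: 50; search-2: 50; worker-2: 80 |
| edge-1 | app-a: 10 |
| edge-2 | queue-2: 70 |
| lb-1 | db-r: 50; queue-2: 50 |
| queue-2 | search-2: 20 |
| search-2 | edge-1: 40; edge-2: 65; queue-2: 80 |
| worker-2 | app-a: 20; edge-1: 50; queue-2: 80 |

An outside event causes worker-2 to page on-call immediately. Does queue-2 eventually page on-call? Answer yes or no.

yes

Round 1 — worker-2 pages on-call (initial).
  app-a: +20 → 20 < 90
  edge-1: +50 → 50 ≥ 50
  queue-2: +80 → 80 ≥ 70
Round 2 — edge-1, queue-2 page on-call.
  app-a: +10 → 30 < 90
  search-2: +20 → 20 < 90
No further pages.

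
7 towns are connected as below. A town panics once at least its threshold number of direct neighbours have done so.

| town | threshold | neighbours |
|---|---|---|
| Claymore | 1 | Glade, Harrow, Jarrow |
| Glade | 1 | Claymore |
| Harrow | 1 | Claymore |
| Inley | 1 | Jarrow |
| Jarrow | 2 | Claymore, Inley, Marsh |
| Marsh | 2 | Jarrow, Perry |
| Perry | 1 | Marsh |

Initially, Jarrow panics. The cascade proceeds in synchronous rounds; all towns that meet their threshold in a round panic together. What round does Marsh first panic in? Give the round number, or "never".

Round 1 — Jarrow panics (initial).
Round 2 — checking thresholds:
  Claymore: 1 of 3 neighbours ≥ 1, panics.
  Inley: 1 of 1 neighbours ≥ 1, panics.
  Marsh: 1 of 2 neighbours < 2, below threshold.
Round 3 — checking thresholds:
  Glade: 1 of 1 neighbours ≥ 1, panics.
  Harrow: 1 of 1 neighbours ≥ 1, panics.
  Marsh: 1 of 2 neighbours < 2, below threshold.
Round 4 — no new panics; cascade stops.

never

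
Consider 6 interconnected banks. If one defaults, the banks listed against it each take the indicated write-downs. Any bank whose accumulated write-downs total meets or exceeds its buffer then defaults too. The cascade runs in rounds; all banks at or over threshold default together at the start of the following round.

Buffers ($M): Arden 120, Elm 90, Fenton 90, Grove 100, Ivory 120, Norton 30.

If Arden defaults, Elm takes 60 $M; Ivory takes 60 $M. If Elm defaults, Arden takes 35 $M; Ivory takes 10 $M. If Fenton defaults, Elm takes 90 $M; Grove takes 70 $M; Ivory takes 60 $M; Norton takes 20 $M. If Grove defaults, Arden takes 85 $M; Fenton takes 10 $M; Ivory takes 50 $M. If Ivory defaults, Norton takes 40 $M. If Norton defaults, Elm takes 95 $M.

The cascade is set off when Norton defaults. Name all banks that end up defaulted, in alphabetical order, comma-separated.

Round 1 — Norton defaults (initial).
  Elm: +95 → 95 ≥ 90
Round 2 — Elm defaults.
  Arden: +35 → 35 < 120
  Ivory: +10 → 10 < 120
No further defaults.

Elm, Norton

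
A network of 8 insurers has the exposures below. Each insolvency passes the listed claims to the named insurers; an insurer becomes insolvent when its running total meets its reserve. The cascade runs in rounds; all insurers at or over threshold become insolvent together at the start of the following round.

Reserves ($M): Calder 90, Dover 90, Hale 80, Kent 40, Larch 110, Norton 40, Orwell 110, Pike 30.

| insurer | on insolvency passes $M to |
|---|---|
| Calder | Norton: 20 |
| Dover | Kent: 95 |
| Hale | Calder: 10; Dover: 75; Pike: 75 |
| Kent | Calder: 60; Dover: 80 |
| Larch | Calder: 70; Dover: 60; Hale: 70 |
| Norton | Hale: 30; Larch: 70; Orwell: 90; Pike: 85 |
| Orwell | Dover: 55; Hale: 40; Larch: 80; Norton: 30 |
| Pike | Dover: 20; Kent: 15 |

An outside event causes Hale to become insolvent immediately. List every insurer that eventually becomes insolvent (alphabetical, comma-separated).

Dover, Hale, Kent, Pike

Round 1 — Hale becomes insolvent (initial).
  Calder: +10 → 10 < 90
  Dover: +75 → 75 < 90
  Pike: +75 → 75 ≥ 30
Round 2 — Pike becomes insolvent.
  Dover: +20 → 95 ≥ 90
  Kent: +15 → 15 < 40
Round 3 — Dover becomes insolvent.
  Kent: +95 → 110 ≥ 40
Round 4 — Kent becomes insolvent.
  Calder: +60 → 70 < 90
No further insolvencies.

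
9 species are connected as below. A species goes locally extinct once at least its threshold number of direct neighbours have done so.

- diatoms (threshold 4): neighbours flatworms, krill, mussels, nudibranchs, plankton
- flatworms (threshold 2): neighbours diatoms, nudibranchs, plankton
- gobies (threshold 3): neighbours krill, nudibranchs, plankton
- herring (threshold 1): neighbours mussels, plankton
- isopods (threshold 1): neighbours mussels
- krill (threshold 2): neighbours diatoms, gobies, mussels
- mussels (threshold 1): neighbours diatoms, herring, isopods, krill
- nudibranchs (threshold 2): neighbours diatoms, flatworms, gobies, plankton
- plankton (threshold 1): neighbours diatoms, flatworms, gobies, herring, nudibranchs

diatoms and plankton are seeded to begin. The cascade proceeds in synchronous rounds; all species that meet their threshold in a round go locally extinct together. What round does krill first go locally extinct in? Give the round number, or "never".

Round 1 — diatoms, plankton go locally extinct (initial).
Round 2 — checking thresholds:
  flatworms: 2 of 3 neighbours ≥ 2, goes locally extinct.
  gobies: 1 of 3 neighbours < 3, not yet.
  herring: 1 of 2 neighbours ≥ 1, goes locally extinct.
  krill: 1 of 3 neighbours < 2, not yet.
  mussels: 1 of 4 neighbours ≥ 1, goes locally extinct.
  nudibranchs: 2 of 4 neighbours ≥ 2, goes locally extinct.
Round 3 — checking thresholds:
  gobies: 2 of 3 neighbours < 3, not yet.
  isopods: 1 of 1 neighbours ≥ 1, goes locally extinct.
  krill: 2 of 3 neighbours ≥ 2, goes locally extinct.
Round 4 — checking thresholds:
  gobies: 3 of 3 neighbours ≥ 3, goes locally extinct.
Round 5 — no new extinctions; cascade stops.

3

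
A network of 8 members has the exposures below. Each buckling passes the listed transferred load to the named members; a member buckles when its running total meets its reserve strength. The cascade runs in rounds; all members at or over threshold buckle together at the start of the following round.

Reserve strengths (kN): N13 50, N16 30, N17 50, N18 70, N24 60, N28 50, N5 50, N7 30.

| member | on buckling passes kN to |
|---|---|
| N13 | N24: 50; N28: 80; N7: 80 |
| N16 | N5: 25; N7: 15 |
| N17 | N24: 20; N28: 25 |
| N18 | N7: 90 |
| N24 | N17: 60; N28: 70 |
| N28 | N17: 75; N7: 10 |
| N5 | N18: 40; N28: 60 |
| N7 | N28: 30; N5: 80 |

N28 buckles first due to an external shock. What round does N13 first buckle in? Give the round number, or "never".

never

Round 1 — N28 buckles (initial).
  N17: +75 → 75 ≥ 50
  N7: +10 → 10 < 30
Round 2 — N17 buckles.
  N24: +20 → 20 < 60
No further bucklings.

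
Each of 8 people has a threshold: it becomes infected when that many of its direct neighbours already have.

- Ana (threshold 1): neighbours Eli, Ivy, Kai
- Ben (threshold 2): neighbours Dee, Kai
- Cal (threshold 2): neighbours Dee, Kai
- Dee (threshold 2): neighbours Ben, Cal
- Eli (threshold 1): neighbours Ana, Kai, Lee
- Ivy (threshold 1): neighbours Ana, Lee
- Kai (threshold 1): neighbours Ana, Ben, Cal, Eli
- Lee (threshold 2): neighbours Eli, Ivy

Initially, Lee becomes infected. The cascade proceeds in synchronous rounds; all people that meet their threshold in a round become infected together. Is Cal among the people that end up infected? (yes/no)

no

Round 1 — Lee becomes infected (initial).
Round 2 — checking thresholds:
  Eli: 1 of 3 neighbours ≥ 1, becomes infected.
  Ivy: 1 of 2 neighbours ≥ 1, becomes infected.
Round 3 — checking thresholds:
  Ana: 2 of 3 neighbours ≥ 1, becomes infected.
  Kai: 1 of 4 neighbours ≥ 1, becomes infected.
Round 4 — no new infections; cascade stops.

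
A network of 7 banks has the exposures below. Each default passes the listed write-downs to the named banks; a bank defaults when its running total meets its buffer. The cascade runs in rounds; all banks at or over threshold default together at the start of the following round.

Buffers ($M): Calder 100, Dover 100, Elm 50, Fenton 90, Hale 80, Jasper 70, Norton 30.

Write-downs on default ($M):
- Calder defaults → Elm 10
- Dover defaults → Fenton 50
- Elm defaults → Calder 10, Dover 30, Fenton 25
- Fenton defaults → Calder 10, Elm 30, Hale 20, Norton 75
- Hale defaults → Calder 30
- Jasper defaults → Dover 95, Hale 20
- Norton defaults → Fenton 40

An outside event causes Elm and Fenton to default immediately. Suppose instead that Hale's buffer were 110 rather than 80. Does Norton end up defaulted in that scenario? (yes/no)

yes

With Hale's buffer at 110:
Round 1 — Elm, Fenton default (initial).
  Calder: +10+10 → 20 < 100
  Dover: +30 → 30 < 100
  Hale: +20 → 20 < 110
  Norton: +75 → 75 ≥ 30
Round 2 — Norton defaults.
No further defaults.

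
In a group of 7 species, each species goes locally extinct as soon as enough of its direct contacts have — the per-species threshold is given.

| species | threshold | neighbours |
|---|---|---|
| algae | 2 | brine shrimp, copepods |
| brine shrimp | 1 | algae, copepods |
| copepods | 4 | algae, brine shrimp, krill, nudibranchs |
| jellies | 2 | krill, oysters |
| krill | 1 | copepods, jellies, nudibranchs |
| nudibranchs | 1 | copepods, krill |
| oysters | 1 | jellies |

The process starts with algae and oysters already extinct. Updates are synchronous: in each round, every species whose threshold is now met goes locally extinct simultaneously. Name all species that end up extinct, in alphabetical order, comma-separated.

algae, brine shrimp, oysters

Round 1 — algae, oysters go locally extinct (initial).
Round 2 — checking thresholds:
  brine shrimp: 1 of 2 neighbours ≥ 1, goes locally extinct.
  copepods: 1 of 4 neighbours < 4, holds.
  jellies: 1 of 2 neighbours < 2, holds.
Round 3 — no new extinctions; cascade stops.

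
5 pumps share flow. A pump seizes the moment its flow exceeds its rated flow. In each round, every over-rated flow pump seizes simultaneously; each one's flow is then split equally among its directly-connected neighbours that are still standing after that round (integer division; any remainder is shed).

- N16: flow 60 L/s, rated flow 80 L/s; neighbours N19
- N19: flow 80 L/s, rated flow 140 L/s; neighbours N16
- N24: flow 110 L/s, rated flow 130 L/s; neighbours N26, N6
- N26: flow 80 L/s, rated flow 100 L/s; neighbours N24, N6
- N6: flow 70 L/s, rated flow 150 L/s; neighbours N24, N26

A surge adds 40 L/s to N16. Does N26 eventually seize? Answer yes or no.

Round 1 — N16 at 100 > 80. N16 seizes.
  N16 sheds 100 L/s to N19: 100 each.
    N19: 80+100 = 180 > 140
Round 2 — N19 seizes.
  N19 sheds 180 L/s: no online neighbours, lost.
No further seizures.

no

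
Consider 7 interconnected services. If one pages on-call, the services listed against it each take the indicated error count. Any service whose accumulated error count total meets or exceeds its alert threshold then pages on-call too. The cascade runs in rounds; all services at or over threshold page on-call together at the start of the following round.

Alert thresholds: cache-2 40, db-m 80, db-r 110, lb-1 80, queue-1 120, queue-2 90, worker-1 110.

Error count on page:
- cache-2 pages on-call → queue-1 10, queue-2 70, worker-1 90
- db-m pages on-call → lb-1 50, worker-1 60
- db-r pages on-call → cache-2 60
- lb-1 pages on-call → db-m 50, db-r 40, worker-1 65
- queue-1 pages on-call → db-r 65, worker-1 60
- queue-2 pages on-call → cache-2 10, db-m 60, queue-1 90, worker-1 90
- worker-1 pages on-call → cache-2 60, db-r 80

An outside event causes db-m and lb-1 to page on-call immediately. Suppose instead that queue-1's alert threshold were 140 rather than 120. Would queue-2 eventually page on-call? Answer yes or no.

With queue-1's alert threshold at 140:
Round 1 — db-m, lb-1 page on-call (initial).
  db-r: +40 → 40 < 110
  worker-1: +60+65 → 125 ≥ 110
Round 2 — worker-1 pages on-call.
  cache-2: +60 → 60 ≥ 40
  db-r: +80 → 120 ≥ 110
Round 3 — cache-2, db-r page on-call.
  queue-1: +10 → 10 < 140
  queue-2: +70 → 70 < 90
No further pages.

no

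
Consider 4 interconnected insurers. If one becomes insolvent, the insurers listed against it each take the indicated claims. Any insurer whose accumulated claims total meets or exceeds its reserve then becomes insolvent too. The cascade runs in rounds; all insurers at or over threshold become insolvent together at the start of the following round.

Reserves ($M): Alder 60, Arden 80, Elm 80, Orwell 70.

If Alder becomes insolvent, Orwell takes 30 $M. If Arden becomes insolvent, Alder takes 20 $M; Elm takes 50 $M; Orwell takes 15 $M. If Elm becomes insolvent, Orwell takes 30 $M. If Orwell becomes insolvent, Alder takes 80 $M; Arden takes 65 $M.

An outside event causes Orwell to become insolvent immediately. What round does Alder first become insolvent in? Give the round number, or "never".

2

Round 1 — Orwell becomes insolvent (initial).
  Alder: +80 → 80 ≥ 60
  Arden: +65 → 65 < 80
Round 2 — Alder becomes insolvent.
No further insolvencies.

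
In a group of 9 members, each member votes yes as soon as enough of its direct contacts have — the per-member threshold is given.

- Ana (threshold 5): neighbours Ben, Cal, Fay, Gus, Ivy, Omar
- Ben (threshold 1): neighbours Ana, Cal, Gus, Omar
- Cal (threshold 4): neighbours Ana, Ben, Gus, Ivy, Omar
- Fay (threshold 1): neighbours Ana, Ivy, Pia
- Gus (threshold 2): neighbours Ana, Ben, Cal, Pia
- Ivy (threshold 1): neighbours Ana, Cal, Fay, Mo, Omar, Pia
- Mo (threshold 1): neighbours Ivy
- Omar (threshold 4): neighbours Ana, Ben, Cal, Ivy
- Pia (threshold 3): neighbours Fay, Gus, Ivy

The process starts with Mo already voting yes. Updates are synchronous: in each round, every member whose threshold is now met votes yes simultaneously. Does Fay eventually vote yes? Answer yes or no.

Round 1 — Mo votes yes (initial).
Round 2 — checking thresholds:
  Ivy: 1 of 6 neighbours ≥ 1, votes yes.
Round 3 — checking thresholds:
  Ana: 1 of 6 neighbours < 5, below threshold.
  Cal: 1 of 5 neighbours < 4, below threshold.
  Fay: 1 of 3 neighbours ≥ 1, votes yes.
  Omar: 1 of 4 neighbours < 4, below threshold.
  Pia: 1 of 3 neighbours < 3, below threshold.
Round 4 — no new yes votes; cascade stops.

yes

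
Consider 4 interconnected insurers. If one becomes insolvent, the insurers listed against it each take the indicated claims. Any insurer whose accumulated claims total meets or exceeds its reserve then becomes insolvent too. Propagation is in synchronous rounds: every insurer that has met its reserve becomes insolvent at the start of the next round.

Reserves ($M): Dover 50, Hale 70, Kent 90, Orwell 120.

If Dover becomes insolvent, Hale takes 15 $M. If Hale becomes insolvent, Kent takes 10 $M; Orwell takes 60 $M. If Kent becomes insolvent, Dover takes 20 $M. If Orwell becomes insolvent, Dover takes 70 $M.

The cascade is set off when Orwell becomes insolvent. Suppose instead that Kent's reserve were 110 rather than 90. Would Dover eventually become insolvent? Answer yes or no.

With Kent's reserve at 110:
Round 1 — Orwell becomes insolvent (initial).
  Dover: +70 → 70 ≥ 50
Round 2 — Dover becomes insolvent.
  Hale: +15 → 15 < 70
No further insolvencies.

yes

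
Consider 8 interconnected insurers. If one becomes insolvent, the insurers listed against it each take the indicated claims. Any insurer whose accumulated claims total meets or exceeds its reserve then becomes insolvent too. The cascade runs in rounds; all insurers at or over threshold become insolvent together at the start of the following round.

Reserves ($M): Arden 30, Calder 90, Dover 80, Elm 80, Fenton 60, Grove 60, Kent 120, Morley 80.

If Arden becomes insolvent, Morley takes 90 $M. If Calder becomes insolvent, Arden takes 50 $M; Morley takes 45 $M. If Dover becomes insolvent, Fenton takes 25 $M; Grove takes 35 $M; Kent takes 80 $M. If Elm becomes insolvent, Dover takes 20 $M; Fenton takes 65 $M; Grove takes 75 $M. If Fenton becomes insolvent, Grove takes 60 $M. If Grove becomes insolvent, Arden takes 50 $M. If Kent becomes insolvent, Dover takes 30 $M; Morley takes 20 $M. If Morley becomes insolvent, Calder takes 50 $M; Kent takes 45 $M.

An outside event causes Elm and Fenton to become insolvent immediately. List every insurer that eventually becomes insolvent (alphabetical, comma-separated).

Arden, Elm, Fenton, Grove, Morley

Round 1 — Elm, Fenton become insolvent (initial).
  Dover: +20 → 20 < 80
  Grove: +75+60 → 135 ≥ 60
Round 2 — Grove becomes insolvent.
  Arden: +50 → 50 ≥ 30
Round 3 — Arden becomes insolvent.
  Morley: +90 → 90 ≥ 80
Round 4 — Morley becomes insolvent.
  Calder: +50 → 50 < 90
  Kent: +45 → 45 < 120
No further insolvencies.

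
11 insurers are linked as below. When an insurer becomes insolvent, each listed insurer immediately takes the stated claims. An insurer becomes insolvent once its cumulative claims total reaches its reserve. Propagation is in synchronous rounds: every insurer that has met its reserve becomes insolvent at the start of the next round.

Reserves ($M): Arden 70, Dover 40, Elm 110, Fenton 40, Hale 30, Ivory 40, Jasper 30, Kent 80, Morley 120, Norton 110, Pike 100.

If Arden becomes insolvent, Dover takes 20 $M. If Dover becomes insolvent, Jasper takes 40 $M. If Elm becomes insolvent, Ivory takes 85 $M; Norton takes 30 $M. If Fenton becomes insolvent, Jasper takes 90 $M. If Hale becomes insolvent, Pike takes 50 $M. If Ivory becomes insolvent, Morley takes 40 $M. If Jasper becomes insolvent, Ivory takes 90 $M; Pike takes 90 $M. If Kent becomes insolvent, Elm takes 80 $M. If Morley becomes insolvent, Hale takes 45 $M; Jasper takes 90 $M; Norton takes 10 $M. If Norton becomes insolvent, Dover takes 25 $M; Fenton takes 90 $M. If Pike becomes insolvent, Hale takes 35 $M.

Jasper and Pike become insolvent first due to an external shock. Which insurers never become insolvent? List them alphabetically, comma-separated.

Arden, Dover, Elm, Fenton, Kent, Morley, Norton

Round 1 — Jasper, Pike become insolvent (initial).
  Hale: +35 → 35 ≥ 30
  Ivory: +90 → 90 ≥ 40
Round 2 — Hale, Ivory become insolvent.
  Morley: +40 → 40 < 120
No further insolvencies.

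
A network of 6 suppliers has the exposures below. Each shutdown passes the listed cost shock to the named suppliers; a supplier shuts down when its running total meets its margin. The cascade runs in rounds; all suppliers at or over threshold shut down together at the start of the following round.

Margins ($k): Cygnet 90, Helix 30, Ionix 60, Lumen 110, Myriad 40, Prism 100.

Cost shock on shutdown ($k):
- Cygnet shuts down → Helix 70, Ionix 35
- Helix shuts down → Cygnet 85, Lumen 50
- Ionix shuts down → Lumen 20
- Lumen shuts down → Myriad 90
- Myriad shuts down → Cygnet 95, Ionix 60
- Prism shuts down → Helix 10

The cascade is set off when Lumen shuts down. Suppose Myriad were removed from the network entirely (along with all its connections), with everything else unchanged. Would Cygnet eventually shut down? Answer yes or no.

no

With Myriad removed:
Round 1 — Lumen shuts down (initial).
No further shutdowns.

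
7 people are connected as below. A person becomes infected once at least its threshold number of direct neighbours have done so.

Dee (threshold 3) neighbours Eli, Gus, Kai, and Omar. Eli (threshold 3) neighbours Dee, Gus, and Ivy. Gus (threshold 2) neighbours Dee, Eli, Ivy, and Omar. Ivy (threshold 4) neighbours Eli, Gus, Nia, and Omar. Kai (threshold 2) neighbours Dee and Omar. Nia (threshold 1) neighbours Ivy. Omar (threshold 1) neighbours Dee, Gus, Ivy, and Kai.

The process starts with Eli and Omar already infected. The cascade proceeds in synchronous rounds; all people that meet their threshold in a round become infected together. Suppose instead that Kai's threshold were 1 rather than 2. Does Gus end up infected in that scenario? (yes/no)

yes

With Kai's threshold at 1:
Round 1 — Eli, Omar become infected (initial).
Round 2 — checking thresholds:
  Dee: 2 of 4 neighbours < 3, not yet.
  Gus: 2 of 4 neighbours ≥ 2, becomes infected.
  Ivy: 2 of 4 neighbours < 4, not yet.
  Kai: 1 of 2 neighbours ≥ 1, becomes infected.
Round 3 — checking thresholds:
  Dee: 4 of 4 neighbours ≥ 3, becomes infected.
  Ivy: 3 of 4 neighbours < 4, not yet.
Round 4 — no new infections; cascade stops.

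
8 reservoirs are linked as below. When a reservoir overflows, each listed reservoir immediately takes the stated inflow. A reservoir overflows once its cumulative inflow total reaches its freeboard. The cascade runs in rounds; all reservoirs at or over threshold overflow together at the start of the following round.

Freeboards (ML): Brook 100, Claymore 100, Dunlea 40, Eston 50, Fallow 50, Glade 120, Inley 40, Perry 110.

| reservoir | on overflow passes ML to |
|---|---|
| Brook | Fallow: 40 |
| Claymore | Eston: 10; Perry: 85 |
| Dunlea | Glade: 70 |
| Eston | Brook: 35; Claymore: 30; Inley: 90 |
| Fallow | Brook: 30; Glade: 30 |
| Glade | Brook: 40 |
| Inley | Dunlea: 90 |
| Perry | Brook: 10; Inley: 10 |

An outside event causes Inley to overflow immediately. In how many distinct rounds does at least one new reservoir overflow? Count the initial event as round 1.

Round 1 — Inley overflows (initial).
  Dunlea: +90 → 90 ≥ 40
Round 2 — Dunlea overflows.
  Glade: +70 → 70 < 120
No further overflows.

2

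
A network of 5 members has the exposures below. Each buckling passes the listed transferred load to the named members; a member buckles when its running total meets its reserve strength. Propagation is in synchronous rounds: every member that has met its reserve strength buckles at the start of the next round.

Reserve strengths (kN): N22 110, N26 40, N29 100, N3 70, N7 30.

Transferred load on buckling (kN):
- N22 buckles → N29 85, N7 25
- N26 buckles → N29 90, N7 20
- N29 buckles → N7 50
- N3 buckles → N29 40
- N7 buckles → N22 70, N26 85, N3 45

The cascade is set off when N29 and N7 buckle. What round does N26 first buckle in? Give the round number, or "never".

Round 1 — N29, N7 buckle (initial).
  N22: +70 → 70 < 110
  N26: +85 → 85 ≥ 40
  N3: +45 → 45 < 70
Round 2 — N26 buckles.
No further bucklings.

2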